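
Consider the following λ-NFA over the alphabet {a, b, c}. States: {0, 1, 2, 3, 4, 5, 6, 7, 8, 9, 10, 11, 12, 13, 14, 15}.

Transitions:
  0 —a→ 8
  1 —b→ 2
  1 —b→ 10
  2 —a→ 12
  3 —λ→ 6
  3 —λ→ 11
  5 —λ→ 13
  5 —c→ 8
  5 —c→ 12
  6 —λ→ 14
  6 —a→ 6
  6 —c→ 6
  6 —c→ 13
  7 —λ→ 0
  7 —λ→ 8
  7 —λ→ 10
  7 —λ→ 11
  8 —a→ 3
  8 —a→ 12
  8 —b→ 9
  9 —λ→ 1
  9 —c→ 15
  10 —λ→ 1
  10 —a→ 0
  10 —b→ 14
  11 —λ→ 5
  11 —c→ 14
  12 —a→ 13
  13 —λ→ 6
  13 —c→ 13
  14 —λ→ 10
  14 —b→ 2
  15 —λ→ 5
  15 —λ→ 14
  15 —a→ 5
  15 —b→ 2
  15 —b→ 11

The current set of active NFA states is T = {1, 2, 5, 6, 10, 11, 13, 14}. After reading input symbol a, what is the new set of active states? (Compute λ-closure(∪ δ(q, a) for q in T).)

2 on a → {12}.
6 on a → {6}.
10 on a → {0}.
No a-transition from 1, 5, 11, 13, 14.
Union after reading a: {0, 6, 12}.
Now take the λ-closure:
From 6 via λ: add 14.
From 14 via λ: add 10.
From 10 via λ: add 1.
No new states can be added; the closed set is {0, 1, 6, 10, 12, 14}.

{0, 1, 6, 10, 12, 14}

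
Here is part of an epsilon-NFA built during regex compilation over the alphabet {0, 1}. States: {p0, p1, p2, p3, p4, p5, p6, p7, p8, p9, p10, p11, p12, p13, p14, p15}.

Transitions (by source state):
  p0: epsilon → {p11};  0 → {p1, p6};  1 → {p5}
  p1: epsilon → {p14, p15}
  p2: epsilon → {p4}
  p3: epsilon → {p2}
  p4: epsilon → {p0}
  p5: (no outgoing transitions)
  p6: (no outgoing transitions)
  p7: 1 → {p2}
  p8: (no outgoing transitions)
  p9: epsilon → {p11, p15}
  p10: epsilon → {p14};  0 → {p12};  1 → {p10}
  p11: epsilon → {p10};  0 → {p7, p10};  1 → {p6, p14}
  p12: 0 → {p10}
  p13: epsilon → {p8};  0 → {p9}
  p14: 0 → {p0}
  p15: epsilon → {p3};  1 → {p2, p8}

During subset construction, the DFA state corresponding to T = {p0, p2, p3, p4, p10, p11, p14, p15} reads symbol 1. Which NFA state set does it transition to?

p0 on 1 → {p5}.
p10 on 1 → {p10}.
p11 on 1 → {p6, p14}.
p15 on 1 → {p2, p8}.
No 1-transition from p2, p3, p4, p14.
Union after reading 1: {p2, p5, p6, p8, p10, p14}.
Now take the epsilon-closure:
From p2 via epsilon: add p4.
From p4 via epsilon: add p0.
From p0 via epsilon: add p11.
No new states can be added; the closed set is {p0, p2, p4, p5, p6, p8, p10, p11, p14}.

{p0, p2, p4, p5, p6, p8, p10, p11, p14}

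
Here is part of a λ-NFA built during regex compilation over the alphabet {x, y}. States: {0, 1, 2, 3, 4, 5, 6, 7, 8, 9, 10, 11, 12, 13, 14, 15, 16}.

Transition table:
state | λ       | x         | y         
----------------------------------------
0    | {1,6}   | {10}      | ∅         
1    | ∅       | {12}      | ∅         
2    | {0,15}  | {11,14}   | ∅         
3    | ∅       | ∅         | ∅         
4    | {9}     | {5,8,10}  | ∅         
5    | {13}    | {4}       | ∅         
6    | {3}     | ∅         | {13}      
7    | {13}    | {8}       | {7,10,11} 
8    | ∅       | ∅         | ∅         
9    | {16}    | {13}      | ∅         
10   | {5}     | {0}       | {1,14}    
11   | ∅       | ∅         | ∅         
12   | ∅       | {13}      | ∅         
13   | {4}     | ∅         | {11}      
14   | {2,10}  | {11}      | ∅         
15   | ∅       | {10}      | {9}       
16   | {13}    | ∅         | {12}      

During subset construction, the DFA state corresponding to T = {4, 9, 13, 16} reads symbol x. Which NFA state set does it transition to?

4 on x → {5, 8, 10}.
9 on x → {13}.
No x-transition from 13, 16.
Union after reading x: {5, 8, 10, 13}.
Now take the λ-closure:
From 13 via λ: add 4.
From 4 via λ: add 9.
From 9 via λ: add 16.
No new states can be added; the closed set is {4, 5, 8, 9, 10, 13, 16}.

{4, 5, 8, 9, 10, 13, 16}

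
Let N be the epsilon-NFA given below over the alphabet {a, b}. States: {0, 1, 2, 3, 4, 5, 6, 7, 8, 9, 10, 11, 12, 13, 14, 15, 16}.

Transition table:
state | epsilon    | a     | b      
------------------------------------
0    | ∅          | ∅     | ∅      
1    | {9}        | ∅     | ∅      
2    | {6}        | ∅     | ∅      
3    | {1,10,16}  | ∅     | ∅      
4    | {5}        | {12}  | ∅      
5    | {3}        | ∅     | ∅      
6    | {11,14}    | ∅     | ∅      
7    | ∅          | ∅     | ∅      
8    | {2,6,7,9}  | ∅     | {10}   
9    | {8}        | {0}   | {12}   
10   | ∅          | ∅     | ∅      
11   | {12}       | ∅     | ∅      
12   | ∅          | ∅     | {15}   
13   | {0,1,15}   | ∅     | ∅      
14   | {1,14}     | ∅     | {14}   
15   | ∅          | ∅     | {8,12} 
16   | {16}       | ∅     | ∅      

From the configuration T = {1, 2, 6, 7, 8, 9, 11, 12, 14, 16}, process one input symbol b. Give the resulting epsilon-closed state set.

8 on b → {10}.
9 on b → {12}.
12 on b → {15}.
14 on b → {14}.
No b-transition from 1, 2, 6, 7, 11, 16.
Union after reading b: {10, 12, 14, 15}.
Now take the epsilon-closure:
From 14 via epsilon: add 1.
From 1 via epsilon: add 9.
From 9 via epsilon: add 8.
From 8 via epsilon: add 2, 6, 7.
From 6 via epsilon: add 11.
No new states can be added; the closed set is {1, 2, 6, 7, 8, 9, 10, 11, 12, 14, 15}.

{1, 2, 6, 7, 8, 9, 10, 11, 12, 14, 15}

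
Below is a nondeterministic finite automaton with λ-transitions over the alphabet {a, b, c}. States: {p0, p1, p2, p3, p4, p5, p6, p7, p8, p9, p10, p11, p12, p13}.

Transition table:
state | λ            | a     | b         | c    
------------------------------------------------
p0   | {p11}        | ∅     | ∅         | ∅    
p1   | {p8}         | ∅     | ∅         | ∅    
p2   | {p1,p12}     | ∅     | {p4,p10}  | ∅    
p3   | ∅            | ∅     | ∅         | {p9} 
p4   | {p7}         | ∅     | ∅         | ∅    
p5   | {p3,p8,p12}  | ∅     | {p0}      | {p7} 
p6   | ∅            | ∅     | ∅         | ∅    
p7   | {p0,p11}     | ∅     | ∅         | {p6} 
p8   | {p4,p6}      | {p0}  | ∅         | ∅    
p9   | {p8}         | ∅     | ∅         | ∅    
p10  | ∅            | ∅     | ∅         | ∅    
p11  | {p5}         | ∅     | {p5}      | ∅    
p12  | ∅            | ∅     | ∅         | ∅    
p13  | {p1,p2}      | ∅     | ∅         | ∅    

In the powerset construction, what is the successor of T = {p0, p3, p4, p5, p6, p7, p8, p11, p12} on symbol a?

{p0, p3, p4, p5, p6, p7, p8, p11, p12}

p8 on a → {p0}.
No a-transition from p0, p3, p4, p5, p6, p7, p11, p12.
Union after reading a: {p0}.
Now take the λ-closure:
From p0 via λ: add p11.
From p11 via λ: add p5.
From p5 via λ: add p3, p8, p12.
From p8 via λ: add p4, p6.
From p4 via λ: add p7.
No new states can be added; the closed set is {p0, p3, p4, p5, p6, p7, p8, p11, p12}.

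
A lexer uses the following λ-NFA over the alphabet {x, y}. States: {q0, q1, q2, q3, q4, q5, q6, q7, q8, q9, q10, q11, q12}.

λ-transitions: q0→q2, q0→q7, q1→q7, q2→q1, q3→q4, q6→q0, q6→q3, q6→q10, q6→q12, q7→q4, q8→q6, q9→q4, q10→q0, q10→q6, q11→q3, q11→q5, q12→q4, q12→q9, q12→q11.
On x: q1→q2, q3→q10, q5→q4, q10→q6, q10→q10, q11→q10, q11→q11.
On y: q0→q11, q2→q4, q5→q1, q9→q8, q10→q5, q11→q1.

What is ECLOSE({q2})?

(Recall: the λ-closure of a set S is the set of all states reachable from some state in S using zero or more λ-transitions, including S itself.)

{q1, q2, q4, q7}

Start with {q2}.
From q2 via λ: add q1.
From q1 via λ: add q7.
From q7 via λ: add q4.
No new states can be added; the closed set is {q1, q2, q4, q7}.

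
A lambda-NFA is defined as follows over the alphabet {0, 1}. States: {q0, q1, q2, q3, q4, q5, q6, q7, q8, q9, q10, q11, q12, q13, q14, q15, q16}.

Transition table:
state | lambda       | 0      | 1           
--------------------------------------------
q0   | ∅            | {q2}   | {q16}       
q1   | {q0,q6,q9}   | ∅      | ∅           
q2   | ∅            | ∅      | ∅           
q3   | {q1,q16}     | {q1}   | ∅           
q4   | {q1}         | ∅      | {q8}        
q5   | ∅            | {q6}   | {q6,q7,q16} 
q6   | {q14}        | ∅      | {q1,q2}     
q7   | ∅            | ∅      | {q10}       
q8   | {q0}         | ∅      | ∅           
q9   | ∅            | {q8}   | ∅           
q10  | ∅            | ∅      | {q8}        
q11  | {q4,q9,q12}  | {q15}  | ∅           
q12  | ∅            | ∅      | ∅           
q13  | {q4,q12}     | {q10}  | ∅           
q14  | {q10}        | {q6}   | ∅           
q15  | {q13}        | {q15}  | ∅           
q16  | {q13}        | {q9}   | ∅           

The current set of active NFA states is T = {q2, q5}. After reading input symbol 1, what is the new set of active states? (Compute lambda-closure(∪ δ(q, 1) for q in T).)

{q0, q1, q4, q6, q7, q9, q10, q12, q13, q14, q16}

q5 on 1 → {q6, q7, q16}.
No 1-transition from q2.
Union after reading 1: {q6, q7, q16}.
Now take the lambda-closure:
From q6 via lambda: add q14.
From q16 via lambda: add q13.
From q13 via lambda: add q4, q12.
From q14 via lambda: add q10.
From q4 via lambda: add q1.
From q1 via lambda: add q0, q9.
No new states can be added; the closed set is {q0, q1, q4, q6, q7, q9, q10, q12, q13, q14, q16}.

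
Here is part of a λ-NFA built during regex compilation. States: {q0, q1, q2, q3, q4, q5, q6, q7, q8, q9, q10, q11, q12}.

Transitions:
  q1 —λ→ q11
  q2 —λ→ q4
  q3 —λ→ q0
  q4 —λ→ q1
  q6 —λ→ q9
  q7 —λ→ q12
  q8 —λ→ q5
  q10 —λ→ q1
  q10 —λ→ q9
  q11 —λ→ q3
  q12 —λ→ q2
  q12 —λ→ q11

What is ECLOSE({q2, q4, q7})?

{q0, q1, q2, q3, q4, q7, q11, q12}

Start with {q2, q4, q7}.
From q4 via λ: add q1.
From q7 via λ: add q12.
From q1 via λ: add q11.
From q11 via λ: add q3.
From q3 via λ: add q0.
No new states can be added; the closed set is {q0, q1, q2, q3, q4, q7, q11, q12}.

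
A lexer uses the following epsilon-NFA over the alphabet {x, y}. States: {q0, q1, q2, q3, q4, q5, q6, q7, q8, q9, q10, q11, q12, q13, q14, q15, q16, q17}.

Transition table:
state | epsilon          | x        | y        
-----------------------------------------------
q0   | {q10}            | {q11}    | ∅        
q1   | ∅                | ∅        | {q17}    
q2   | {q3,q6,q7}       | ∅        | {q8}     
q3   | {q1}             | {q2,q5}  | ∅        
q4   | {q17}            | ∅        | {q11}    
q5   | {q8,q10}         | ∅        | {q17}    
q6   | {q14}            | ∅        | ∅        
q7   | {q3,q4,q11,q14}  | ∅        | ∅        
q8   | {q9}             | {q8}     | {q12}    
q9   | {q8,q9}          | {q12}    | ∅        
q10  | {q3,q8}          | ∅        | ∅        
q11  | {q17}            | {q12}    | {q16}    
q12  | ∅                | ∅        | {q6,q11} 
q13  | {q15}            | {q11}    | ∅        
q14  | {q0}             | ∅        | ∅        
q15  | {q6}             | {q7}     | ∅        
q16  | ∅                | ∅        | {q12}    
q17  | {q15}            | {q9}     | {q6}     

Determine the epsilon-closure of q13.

Start with {q13}.
From q13 via epsilon: add q15.
From q15 via epsilon: add q6.
From q6 via epsilon: add q14.
From q14 via epsilon: add q0.
From q0 via epsilon: add q10.
From q10 via epsilon: add q3, q8.
From q3 via epsilon: add q1.
From q8 via epsilon: add q9.
No new states can be added; the closed set is {q0, q1, q3, q6, q8, q9, q10, q13, q14, q15}.

{q0, q1, q3, q6, q8, q9, q10, q13, q14, q15}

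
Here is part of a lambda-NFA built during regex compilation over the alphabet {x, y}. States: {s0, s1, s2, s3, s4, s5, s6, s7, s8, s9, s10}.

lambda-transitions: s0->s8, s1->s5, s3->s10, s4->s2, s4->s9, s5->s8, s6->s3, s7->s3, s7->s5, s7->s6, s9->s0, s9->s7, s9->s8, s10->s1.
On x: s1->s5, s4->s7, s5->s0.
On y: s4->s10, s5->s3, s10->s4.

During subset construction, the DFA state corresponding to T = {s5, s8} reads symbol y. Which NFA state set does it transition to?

{s1, s3, s5, s8, s10}

s5 on y → {s3}.
No y-transition from s8.
Union after reading y: {s3}.
Now take the lambda-closure:
From s3 via lambda: add s10.
From s10 via lambda: add s1.
From s1 via lambda: add s5.
From s5 via lambda: add s8.
No new states can be added; the closed set is {s1, s3, s5, s8, s10}.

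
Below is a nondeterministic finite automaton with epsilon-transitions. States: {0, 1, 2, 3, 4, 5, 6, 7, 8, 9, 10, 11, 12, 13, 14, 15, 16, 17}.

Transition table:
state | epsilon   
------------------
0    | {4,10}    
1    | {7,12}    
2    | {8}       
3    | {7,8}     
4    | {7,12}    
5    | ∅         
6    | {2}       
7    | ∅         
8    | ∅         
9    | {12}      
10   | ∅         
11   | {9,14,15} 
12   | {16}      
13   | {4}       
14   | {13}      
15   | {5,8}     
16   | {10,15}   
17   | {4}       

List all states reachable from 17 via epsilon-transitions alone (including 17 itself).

Start with {17}.
From 17 via epsilon: add 4.
From 4 via epsilon: add 7, 12.
From 12 via epsilon: add 16.
From 16 via epsilon: add 10, 15.
From 15 via epsilon: add 5, 8.
No new states can be added; the closed set is {4, 5, 7, 8, 10, 12, 15, 16, 17}.

{4, 5, 7, 8, 10, 12, 15, 16, 17}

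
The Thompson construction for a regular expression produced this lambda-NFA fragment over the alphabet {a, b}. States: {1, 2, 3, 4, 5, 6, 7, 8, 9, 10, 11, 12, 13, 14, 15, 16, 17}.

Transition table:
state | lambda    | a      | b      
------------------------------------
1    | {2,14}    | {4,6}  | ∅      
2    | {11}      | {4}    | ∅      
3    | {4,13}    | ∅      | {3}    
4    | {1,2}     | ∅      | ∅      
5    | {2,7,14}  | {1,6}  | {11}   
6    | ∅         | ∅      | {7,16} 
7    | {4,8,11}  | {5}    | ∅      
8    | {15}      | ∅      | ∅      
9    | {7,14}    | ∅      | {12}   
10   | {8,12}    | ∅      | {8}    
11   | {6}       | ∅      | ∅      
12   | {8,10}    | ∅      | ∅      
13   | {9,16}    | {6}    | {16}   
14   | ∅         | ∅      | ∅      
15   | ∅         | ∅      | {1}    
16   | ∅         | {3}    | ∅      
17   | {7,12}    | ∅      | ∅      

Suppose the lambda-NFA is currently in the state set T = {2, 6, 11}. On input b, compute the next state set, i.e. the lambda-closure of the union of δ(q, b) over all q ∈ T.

6 on b → {7, 16}.
No b-transition from 2, 11.
Union after reading b: {7, 16}.
Now take the lambda-closure:
From 7 via lambda: add 4, 8, 11.
From 4 via lambda: add 1, 2.
From 8 via lambda: add 15.
From 11 via lambda: add 6.
From 1 via lambda: add 14.
No new states can be added; the closed set is {1, 2, 4, 6, 7, 8, 11, 14, 15, 16}.

{1, 2, 4, 6, 7, 8, 11, 14, 15, 16}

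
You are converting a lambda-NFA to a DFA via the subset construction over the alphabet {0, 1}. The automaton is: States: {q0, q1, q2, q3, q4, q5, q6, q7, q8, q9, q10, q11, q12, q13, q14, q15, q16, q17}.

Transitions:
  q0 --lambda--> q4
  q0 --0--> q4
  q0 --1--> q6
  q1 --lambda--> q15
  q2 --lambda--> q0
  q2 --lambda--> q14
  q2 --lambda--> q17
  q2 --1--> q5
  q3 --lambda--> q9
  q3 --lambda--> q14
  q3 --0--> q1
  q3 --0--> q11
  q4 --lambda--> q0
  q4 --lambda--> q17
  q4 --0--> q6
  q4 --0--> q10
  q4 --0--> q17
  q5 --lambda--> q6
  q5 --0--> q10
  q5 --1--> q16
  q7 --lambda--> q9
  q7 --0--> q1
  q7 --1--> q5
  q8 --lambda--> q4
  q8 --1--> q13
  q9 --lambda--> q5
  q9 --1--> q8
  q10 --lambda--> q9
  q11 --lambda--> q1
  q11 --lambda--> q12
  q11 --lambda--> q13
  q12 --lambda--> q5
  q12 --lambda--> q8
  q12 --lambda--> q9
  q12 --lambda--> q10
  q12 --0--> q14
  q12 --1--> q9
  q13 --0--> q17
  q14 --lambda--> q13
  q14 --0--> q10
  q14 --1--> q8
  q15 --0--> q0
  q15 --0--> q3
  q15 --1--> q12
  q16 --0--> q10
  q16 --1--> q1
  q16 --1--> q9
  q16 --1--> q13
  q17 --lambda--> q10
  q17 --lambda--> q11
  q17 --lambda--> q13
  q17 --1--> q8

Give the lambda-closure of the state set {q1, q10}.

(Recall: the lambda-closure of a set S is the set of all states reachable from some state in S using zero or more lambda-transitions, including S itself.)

Start with {q1, q10}.
From q1 via lambda: add q15.
From q10 via lambda: add q9.
From q9 via lambda: add q5.
From q5 via lambda: add q6.
No new states can be added; the closed set is {q1, q5, q6, q9, q10, q15}.

{q1, q5, q6, q9, q10, q15}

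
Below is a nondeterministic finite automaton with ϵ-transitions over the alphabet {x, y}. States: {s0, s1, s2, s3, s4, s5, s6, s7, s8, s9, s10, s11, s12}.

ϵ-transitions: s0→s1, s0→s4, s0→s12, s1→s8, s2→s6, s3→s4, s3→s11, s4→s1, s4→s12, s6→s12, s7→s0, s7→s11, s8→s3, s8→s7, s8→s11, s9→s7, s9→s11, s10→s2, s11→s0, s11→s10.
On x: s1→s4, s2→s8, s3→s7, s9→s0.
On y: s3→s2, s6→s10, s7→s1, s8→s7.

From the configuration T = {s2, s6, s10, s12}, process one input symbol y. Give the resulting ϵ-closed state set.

s6 on y → {s10}.
No y-transition from s2, s10, s12.
Union after reading y: {s10}.
Now take the ϵ-closure:
From s10 via ϵ: add s2.
From s2 via ϵ: add s6.
From s6 via ϵ: add s12.
No new states can be added; the closed set is {s2, s6, s10, s12}.

{s2, s6, s10, s12}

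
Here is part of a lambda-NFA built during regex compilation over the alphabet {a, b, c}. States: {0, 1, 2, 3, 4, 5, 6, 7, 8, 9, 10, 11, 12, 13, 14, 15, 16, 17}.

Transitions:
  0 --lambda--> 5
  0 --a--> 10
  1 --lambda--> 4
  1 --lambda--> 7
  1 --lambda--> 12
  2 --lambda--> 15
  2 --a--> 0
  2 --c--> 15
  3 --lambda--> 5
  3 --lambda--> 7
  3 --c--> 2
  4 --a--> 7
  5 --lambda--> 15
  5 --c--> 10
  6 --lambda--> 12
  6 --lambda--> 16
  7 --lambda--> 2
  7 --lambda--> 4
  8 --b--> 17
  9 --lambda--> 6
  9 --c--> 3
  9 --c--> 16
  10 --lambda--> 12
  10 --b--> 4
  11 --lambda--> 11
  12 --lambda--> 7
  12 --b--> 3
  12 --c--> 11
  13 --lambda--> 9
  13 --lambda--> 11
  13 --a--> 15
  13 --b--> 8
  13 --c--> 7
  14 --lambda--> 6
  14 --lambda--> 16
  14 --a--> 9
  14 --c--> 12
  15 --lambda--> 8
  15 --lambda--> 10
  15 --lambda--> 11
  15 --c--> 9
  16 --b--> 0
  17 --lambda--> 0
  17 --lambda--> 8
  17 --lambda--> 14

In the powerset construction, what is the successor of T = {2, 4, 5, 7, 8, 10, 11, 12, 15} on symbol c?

{2, 4, 6, 7, 8, 9, 10, 11, 12, 15, 16}

2 on c → {15}.
5 on c → {10}.
12 on c → {11}.
15 on c → {9}.
No c-transition from 4, 7, 8, 10, 11.
Union after reading c: {9, 10, 11, 15}.
Now take the lambda-closure:
From 9 via lambda: add 6.
From 10 via lambda: add 12.
From 15 via lambda: add 8.
From 6 via lambda: add 16.
From 12 via lambda: add 7.
From 7 via lambda: add 2, 4.
No new states can be added; the closed set is {2, 4, 6, 7, 8, 9, 10, 11, 12, 15, 16}.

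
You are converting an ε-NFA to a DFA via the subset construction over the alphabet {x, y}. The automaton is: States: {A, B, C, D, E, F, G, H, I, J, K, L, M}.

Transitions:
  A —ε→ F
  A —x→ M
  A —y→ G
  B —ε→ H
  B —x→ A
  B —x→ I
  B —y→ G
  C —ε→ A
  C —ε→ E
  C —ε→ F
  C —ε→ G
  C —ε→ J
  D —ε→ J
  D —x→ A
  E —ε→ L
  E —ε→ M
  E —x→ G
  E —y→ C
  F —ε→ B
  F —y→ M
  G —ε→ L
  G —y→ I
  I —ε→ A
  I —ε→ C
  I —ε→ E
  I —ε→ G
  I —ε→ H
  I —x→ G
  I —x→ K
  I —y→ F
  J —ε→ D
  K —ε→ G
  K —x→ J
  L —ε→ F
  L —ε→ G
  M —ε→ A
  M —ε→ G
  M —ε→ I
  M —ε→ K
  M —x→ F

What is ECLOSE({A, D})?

{A, B, D, F, H, J}

Start with {A, D}.
From A via ε: add F.
From D via ε: add J.
From F via ε: add B.
From B via ε: add H.
No new states can be added; the closed set is {A, B, D, F, H, J}.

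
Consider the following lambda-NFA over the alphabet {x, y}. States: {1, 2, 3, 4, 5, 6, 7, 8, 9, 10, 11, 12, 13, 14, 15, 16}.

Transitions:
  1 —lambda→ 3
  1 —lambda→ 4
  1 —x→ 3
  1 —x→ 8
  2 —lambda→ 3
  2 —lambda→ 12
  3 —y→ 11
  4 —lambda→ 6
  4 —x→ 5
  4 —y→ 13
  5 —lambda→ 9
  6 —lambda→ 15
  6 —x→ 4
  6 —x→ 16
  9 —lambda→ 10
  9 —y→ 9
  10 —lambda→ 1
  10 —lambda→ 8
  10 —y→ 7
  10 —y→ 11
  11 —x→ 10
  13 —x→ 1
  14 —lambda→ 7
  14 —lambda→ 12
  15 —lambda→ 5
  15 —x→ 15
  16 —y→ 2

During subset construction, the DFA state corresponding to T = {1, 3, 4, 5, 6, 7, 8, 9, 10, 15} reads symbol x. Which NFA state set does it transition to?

{1, 3, 4, 5, 6, 8, 9, 10, 15, 16}

1 on x → {3, 8}.
4 on x → {5}.
6 on x → {4, 16}.
15 on x → {15}.
No x-transition from 3, 5, 7, 8, 9, 10.
Union after reading x: {3, 4, 5, 8, 15, 16}.
Now take the lambda-closure:
From 4 via lambda: add 6.
From 5 via lambda: add 9.
From 9 via lambda: add 10.
From 10 via lambda: add 1.
No new states can be added; the closed set is {1, 3, 4, 5, 6, 8, 9, 10, 15, 16}.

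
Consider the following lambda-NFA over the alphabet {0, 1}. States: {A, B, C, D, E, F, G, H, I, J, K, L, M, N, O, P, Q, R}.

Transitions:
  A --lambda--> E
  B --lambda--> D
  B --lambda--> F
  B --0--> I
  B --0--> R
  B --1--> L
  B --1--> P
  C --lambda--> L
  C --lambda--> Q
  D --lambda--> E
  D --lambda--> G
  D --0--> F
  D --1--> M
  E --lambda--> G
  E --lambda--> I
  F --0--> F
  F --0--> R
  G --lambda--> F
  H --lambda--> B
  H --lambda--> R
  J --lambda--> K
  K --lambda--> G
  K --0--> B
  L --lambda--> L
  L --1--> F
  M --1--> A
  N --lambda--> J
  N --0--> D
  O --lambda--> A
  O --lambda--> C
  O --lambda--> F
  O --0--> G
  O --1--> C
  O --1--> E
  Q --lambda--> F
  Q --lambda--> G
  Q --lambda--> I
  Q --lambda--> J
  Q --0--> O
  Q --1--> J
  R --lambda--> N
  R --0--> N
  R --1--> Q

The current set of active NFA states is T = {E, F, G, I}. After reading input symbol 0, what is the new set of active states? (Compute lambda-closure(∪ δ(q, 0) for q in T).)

F on 0 → {F, R}.
No 0-transition from E, G, I.
Union after reading 0: {F, R}.
Now take the lambda-closure:
From R via lambda: add N.
From N via lambda: add J.
From J via lambda: add K.
From K via lambda: add G.
No new states can be added; the closed set is {F, G, J, K, N, R}.

{F, G, J, K, N, R}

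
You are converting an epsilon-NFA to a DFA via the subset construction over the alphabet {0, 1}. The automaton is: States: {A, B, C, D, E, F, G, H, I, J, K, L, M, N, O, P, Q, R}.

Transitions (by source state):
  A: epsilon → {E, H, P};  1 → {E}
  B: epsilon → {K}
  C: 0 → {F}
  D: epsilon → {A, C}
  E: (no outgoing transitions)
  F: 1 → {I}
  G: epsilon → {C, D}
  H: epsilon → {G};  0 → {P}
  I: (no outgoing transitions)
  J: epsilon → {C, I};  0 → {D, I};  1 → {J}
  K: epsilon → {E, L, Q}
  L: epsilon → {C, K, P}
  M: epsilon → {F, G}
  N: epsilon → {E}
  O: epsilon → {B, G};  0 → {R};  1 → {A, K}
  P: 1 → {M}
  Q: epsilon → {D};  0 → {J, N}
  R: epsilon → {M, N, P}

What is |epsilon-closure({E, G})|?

Start with {E, G}.
From G via epsilon: add C, D.
From D via epsilon: add A.
From A via epsilon: add H, P.
epsilon-closure = {A, C, D, E, G, H, P}, which has 7 states.

7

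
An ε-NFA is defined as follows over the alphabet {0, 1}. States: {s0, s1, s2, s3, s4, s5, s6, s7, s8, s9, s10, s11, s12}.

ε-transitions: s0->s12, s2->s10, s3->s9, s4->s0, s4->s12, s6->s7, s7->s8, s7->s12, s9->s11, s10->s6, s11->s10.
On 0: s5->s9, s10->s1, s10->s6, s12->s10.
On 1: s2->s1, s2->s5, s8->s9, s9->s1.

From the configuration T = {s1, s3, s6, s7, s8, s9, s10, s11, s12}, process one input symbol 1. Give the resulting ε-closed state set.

s8 on 1 → {s9}.
s9 on 1 → {s1}.
No 1-transition from s1, s3, s6, s7, s10, s11, s12.
Union after reading 1: {s1, s9}.
Now take the ε-closure:
From s9 via ε: add s11.
From s11 via ε: add s10.
From s10 via ε: add s6.
From s6 via ε: add s7.
From s7 via ε: add s8, s12.
No new states can be added; the closed set is {s1, s6, s7, s8, s9, s10, s11, s12}.

{s1, s6, s7, s8, s9, s10, s11, s12}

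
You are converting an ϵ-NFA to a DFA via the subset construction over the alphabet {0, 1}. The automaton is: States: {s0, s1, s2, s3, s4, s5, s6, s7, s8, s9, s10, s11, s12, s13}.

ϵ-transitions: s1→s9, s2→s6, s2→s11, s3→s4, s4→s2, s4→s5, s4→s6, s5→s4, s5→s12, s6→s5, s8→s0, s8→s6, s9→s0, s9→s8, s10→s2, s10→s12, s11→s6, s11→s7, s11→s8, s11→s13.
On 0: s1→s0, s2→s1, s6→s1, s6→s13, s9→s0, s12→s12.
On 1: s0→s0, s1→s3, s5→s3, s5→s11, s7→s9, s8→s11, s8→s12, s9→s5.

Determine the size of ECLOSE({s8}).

Start with {s8}.
From s8 via ϵ: add s0, s6.
From s6 via ϵ: add s5.
From s5 via ϵ: add s4, s12.
From s4 via ϵ: add s2.
From s2 via ϵ: add s11.
From s11 via ϵ: add s7, s13.
ϵ-closure = {s0, s2, s4, s5, s6, s7, s8, s11, s12, s13}, which has 10 states.

10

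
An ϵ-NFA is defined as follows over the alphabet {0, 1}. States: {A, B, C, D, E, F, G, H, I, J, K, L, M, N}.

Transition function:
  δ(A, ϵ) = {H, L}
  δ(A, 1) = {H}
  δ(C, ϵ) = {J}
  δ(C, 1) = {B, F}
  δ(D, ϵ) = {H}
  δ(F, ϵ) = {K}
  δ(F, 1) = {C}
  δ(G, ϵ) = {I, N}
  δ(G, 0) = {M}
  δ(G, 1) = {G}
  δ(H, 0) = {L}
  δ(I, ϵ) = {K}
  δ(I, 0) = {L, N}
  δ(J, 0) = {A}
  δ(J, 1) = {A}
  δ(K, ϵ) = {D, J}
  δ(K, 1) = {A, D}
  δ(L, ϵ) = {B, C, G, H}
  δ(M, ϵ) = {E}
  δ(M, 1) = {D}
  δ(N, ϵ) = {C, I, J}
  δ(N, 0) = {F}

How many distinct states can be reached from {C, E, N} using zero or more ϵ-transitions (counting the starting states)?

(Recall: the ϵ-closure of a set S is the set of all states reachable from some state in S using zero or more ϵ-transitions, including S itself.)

Start with {C, E, N}.
From C via ϵ: add J.
From N via ϵ: add I.
From I via ϵ: add K.
From K via ϵ: add D.
From D via ϵ: add H.
ϵ-closure = {C, D, E, H, I, J, K, N}, which has 8 states.

8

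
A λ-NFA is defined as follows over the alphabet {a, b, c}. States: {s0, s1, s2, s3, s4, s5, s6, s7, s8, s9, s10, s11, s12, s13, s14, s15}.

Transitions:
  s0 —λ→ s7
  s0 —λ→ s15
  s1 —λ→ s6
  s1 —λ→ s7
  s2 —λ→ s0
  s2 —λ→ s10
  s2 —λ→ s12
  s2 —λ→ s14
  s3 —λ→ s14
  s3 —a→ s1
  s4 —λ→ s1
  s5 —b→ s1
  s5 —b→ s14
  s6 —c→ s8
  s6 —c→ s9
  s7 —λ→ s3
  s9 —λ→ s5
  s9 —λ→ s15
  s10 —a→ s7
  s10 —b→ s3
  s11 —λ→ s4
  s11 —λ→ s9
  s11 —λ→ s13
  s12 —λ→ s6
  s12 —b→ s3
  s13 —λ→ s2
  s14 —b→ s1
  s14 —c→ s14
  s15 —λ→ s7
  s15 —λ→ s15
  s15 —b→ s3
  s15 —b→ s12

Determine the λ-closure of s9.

{s3, s5, s7, s9, s14, s15}

Start with {s9}.
From s9 via λ: add s5, s15.
From s15 via λ: add s7.
From s7 via λ: add s3.
From s3 via λ: add s14.
No new states can be added; the closed set is {s3, s5, s7, s9, s14, s15}.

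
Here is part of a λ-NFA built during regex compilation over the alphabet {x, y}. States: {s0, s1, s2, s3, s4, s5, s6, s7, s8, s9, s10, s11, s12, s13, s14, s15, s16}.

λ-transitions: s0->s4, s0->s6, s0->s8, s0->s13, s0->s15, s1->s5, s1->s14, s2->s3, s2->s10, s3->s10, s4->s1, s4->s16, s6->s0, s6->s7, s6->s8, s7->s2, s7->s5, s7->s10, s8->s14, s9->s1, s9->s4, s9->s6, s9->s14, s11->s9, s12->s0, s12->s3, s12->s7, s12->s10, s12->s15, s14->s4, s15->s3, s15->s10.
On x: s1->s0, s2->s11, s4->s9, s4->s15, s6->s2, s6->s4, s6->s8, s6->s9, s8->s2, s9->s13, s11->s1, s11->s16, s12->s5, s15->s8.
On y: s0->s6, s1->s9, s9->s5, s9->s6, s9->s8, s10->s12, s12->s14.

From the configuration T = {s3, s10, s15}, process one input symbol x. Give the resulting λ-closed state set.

s15 on x → {s8}.
No x-transition from s3, s10.
Union after reading x: {s8}.
Now take the λ-closure:
From s8 via λ: add s14.
From s14 via λ: add s4.
From s4 via λ: add s1, s16.
From s1 via λ: add s5.
No new states can be added; the closed set is {s1, s4, s5, s8, s14, s16}.

{s1, s4, s5, s8, s14, s16}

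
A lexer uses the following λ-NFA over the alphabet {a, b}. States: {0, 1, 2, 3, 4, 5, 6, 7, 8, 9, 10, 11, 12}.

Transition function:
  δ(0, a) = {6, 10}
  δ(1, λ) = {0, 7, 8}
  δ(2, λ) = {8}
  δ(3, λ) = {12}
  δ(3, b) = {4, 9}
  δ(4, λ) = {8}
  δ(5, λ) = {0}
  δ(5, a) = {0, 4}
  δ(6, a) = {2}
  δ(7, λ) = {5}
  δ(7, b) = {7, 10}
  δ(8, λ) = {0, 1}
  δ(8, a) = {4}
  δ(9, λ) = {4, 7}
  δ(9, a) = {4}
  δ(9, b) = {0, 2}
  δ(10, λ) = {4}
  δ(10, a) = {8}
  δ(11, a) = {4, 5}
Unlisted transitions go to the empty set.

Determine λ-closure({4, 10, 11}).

{0, 1, 4, 5, 7, 8, 10, 11}

Start with {4, 10, 11}.
From 4 via λ: add 8.
From 8 via λ: add 0, 1.
From 1 via λ: add 7.
From 7 via λ: add 5.
No new states can be added; the closed set is {0, 1, 4, 5, 7, 8, 10, 11}.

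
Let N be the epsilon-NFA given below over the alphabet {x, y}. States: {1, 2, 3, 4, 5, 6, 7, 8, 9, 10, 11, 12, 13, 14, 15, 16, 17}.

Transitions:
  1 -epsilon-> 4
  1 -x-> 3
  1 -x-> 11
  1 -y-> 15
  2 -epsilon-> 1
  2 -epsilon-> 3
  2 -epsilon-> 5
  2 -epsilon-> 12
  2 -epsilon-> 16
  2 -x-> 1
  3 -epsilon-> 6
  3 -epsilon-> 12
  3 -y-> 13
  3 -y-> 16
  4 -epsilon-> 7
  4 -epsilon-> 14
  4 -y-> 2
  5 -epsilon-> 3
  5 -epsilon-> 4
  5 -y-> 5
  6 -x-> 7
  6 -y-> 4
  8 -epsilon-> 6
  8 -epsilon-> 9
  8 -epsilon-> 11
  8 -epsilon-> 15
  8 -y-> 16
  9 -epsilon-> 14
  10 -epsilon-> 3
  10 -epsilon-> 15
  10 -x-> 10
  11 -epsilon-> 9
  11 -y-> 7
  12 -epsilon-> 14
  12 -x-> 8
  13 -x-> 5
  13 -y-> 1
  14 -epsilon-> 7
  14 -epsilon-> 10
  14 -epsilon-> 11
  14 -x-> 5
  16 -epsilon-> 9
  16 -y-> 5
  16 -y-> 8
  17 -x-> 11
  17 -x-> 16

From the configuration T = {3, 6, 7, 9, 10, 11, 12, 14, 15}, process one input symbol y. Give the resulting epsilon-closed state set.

{3, 4, 6, 7, 9, 10, 11, 12, 13, 14, 15, 16}

3 on y → {13, 16}.
6 on y → {4}.
11 on y → {7}.
No y-transition from 7, 9, 10, 12, 14, 15.
Union after reading y: {4, 7, 13, 16}.
Now take the epsilon-closure:
From 4 via epsilon: add 14.
From 16 via epsilon: add 9.
From 14 via epsilon: add 10, 11.
From 10 via epsilon: add 3, 15.
From 3 via epsilon: add 6, 12.
No new states can be added; the closed set is {3, 4, 6, 7, 9, 10, 11, 12, 13, 14, 15, 16}.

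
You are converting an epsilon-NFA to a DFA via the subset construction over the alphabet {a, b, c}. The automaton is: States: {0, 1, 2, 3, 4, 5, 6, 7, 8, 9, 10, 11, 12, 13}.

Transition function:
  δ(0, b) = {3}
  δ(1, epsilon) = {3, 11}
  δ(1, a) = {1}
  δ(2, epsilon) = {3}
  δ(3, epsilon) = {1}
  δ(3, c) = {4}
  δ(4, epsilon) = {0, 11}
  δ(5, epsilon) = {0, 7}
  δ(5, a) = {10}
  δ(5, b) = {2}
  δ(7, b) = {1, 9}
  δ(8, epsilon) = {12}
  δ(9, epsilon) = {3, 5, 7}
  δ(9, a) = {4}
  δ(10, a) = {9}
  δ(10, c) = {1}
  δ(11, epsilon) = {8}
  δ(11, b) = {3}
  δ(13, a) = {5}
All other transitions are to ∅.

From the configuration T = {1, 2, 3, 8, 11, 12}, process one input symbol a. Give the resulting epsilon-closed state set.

1 on a → {1}.
No a-transition from 2, 3, 8, 11, 12.
Union after reading a: {1}.
Now take the epsilon-closure:
From 1 via epsilon: add 3, 11.
From 11 via epsilon: add 8.
From 8 via epsilon: add 12.
No new states can be added; the closed set is {1, 3, 8, 11, 12}.

{1, 3, 8, 11, 12}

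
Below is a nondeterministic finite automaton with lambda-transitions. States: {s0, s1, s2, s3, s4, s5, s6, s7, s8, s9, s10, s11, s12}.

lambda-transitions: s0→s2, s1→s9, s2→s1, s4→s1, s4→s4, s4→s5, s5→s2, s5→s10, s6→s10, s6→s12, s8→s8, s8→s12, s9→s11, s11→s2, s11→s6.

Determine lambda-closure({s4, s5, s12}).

Start with {s4, s5, s12}.
From s4 via lambda: add s1.
From s5 via lambda: add s2, s10.
From s1 via lambda: add s9.
From s9 via lambda: add s11.
From s11 via lambda: add s6.
No new states can be added; the closed set is {s1, s2, s4, s5, s6, s9, s10, s11, s12}.

{s1, s2, s4, s5, s6, s9, s10, s11, s12}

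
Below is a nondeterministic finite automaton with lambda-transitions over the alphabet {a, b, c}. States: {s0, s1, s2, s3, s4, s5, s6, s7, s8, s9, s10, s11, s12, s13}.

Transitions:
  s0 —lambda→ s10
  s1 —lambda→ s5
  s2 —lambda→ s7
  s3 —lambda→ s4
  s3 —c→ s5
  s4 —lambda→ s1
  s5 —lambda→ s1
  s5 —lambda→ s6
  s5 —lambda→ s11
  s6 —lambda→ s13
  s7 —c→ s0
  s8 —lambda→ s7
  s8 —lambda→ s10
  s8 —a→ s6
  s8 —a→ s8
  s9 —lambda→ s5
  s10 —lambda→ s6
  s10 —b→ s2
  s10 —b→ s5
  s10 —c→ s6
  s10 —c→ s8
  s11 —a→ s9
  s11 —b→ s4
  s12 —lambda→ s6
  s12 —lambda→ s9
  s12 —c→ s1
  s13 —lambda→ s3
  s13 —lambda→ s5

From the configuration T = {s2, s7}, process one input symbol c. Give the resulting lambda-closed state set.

{s0, s1, s3, s4, s5, s6, s10, s11, s13}

s7 on c → {s0}.
No c-transition from s2.
Union after reading c: {s0}.
Now take the lambda-closure:
From s0 via lambda: add s10.
From s10 via lambda: add s6.
From s6 via lambda: add s13.
From s13 via lambda: add s3, s5.
From s3 via lambda: add s4.
From s5 via lambda: add s1, s11.
No new states can be added; the closed set is {s0, s1, s3, s4, s5, s6, s10, s11, s13}.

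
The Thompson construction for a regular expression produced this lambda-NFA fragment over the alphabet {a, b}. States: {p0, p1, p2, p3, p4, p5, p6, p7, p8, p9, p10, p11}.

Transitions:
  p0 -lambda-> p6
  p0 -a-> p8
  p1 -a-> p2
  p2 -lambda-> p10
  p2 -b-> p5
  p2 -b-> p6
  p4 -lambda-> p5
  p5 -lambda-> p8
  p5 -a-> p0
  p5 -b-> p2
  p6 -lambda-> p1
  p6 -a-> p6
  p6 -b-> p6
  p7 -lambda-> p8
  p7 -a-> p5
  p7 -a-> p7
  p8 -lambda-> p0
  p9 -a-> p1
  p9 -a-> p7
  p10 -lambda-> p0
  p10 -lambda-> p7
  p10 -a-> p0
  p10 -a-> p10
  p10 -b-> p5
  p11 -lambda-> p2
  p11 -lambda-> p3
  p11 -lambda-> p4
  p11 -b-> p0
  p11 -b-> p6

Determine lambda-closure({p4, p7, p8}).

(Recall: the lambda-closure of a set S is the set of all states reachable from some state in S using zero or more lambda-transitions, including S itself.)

Start with {p4, p7, p8}.
From p4 via lambda: add p5.
From p8 via lambda: add p0.
From p0 via lambda: add p6.
From p6 via lambda: add p1.
No new states can be added; the closed set is {p0, p1, p4, p5, p6, p7, p8}.

{p0, p1, p4, p5, p6, p7, p8}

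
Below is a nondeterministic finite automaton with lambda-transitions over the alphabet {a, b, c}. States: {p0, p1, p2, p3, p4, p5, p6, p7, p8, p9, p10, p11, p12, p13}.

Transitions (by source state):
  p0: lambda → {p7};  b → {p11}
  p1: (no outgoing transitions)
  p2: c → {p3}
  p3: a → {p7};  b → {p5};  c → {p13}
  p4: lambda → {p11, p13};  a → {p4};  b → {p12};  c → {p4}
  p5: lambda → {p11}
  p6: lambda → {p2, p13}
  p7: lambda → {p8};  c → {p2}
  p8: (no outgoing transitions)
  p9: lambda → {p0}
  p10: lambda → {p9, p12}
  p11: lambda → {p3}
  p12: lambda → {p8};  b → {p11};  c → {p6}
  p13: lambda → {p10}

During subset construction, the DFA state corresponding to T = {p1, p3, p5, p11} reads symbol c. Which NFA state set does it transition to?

p3 on c → {p13}.
No c-transition from p1, p5, p11.
Union after reading c: {p13}.
Now take the lambda-closure:
From p13 via lambda: add p10.
From p10 via lambda: add p9, p12.
From p9 via lambda: add p0.
From p12 via lambda: add p8.
From p0 via lambda: add p7.
No new states can be added; the closed set is {p0, p7, p8, p9, p10, p12, p13}.

{p0, p7, p8, p9, p10, p12, p13}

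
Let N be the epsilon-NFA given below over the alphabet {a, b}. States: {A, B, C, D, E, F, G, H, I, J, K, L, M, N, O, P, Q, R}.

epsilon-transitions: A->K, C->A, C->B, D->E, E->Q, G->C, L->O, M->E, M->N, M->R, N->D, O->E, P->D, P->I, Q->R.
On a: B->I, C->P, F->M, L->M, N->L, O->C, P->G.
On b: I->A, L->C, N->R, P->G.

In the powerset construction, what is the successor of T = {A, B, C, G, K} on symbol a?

B on a → {I}.
C on a → {P}.
No a-transition from A, G, K.
Union after reading a: {I, P}.
Now take the epsilon-closure:
From P via epsilon: add D.
From D via epsilon: add E.
From E via epsilon: add Q.
From Q via epsilon: add R.
No new states can be added; the closed set is {D, E, I, P, Q, R}.

{D, E, I, P, Q, R}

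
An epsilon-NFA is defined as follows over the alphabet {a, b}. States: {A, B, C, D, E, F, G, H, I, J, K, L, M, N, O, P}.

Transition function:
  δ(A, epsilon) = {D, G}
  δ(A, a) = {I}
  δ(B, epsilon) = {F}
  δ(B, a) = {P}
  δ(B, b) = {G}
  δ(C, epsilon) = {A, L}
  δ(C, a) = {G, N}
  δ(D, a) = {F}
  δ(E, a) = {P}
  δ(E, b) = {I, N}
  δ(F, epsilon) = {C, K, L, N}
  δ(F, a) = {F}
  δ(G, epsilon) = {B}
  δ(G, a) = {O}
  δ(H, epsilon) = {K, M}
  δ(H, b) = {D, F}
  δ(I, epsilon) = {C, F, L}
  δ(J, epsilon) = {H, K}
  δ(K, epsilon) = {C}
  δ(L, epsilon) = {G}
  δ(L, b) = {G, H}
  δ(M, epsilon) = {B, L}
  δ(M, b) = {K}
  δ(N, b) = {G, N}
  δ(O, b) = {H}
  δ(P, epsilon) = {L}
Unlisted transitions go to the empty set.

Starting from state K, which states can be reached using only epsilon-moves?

Start with {K}.
From K via epsilon: add C.
From C via epsilon: add A, L.
From A via epsilon: add D, G.
From G via epsilon: add B.
From B via epsilon: add F.
From F via epsilon: add N.
No new states can be added; the closed set is {A, B, C, D, F, G, K, L, N}.

{A, B, C, D, F, G, K, L, N}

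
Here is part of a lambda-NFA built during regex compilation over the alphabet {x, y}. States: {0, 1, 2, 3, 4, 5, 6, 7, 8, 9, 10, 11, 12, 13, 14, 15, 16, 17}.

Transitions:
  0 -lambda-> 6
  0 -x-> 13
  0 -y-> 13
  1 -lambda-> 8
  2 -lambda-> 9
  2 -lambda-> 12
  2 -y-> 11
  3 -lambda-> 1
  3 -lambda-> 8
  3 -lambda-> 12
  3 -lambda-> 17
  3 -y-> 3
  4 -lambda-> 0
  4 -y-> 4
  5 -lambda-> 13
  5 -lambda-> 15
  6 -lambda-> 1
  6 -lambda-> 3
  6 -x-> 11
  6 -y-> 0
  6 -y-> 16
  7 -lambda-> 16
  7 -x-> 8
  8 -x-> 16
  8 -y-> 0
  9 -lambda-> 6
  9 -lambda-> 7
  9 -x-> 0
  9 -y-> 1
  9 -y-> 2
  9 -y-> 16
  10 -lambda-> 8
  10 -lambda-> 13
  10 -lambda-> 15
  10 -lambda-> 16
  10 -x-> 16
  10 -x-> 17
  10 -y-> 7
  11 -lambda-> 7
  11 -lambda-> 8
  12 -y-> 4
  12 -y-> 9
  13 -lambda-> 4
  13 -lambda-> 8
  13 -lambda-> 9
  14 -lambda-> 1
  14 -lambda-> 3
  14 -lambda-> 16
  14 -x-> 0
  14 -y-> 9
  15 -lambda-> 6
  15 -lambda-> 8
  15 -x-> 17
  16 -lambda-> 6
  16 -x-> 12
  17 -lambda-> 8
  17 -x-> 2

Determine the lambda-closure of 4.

{0, 1, 3, 4, 6, 8, 12, 17}

Start with {4}.
From 4 via lambda: add 0.
From 0 via lambda: add 6.
From 6 via lambda: add 1, 3.
From 1 via lambda: add 8.
From 3 via lambda: add 12, 17.
No new states can be added; the closed set is {0, 1, 3, 4, 6, 8, 12, 17}.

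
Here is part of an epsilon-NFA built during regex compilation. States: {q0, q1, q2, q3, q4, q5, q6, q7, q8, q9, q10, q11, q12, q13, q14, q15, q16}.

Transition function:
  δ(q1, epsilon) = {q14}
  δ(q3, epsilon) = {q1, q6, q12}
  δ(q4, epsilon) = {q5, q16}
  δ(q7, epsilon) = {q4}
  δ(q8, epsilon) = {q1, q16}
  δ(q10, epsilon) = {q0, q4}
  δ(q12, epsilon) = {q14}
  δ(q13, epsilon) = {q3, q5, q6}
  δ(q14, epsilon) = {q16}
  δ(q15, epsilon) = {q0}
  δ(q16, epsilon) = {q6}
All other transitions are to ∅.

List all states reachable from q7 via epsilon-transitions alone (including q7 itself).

{q4, q5, q6, q7, q16}

Start with {q7}.
From q7 via epsilon: add q4.
From q4 via epsilon: add q5, q16.
From q16 via epsilon: add q6.
No new states can be added; the closed set is {q4, q5, q6, q7, q16}.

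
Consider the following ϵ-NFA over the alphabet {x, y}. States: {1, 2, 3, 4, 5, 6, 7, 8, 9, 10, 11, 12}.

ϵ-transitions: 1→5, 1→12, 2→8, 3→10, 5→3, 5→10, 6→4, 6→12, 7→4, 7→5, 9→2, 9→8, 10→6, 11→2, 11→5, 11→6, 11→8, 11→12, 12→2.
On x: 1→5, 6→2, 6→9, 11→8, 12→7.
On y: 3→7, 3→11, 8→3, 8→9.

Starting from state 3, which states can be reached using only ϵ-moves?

{2, 3, 4, 6, 8, 10, 12}

Start with {3}.
From 3 via ϵ: add 10.
From 10 via ϵ: add 6.
From 6 via ϵ: add 4, 12.
From 12 via ϵ: add 2.
From 2 via ϵ: add 8.
No new states can be added; the closed set is {2, 3, 4, 6, 8, 10, 12}.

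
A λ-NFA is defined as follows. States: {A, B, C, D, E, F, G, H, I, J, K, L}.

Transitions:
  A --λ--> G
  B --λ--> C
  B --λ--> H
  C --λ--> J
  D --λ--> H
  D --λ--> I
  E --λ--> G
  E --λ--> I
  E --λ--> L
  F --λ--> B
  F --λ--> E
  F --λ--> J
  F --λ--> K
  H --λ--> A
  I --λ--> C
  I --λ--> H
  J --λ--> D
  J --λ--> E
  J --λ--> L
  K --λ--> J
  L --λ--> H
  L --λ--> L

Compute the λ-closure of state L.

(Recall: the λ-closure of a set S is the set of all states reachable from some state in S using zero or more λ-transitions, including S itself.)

{A, G, H, L}

Start with {L}.
From L via λ: add H.
From H via λ: add A.
From A via λ: add G.
No new states can be added; the closed set is {A, G, H, L}.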